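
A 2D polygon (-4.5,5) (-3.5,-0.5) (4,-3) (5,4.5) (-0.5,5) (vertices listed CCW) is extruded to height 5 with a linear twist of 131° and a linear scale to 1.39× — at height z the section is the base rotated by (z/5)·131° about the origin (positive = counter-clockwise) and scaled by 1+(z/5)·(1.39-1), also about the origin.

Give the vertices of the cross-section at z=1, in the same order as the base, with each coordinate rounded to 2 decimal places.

Cross-section at z=1: (-6.73,2.69) (-3.15,-2.15) (5.30,-1.00) (2.69,6.73) (-2.86,4.60)

t = z/height = 1/5 = 0.2
s = 1 + (scale-1)·z/height = 1 + (1.39-1)·1/5 = 1.078000
θ = twist·z/height = 131°·1/5 = 26.2000° = 0.457276 rad
cos θ = 0.897258, sin θ = 0.441506 (intermediates below are computed at full precision and shown rounded to 5 d.p.)
v1: (-4.5,5) → rotate → (-6.24519,2.49952) → ×s → (-6.73232,2.69448) → (-6.73,2.69)
v2: (-3.5,-0.5) → rotate → (-2.91965,-1.99390) → ×s → (-3.14738,-2.14942) → (-3.15,-2.15)
v3: (4,-3) → rotate → (4.91355,-0.92575) → ×s → (5.29681,-0.99796) → (5.30,-1.00)
v4: (5,4.5) → rotate → (2.49952,6.24519) → ×s → (2.69448,6.73232) → (2.69,6.73)
v5: (-0.5,5) → rotate → (-2.65616,4.26554) → ×s → (-2.86334,4.59825) → (-2.86,4.60)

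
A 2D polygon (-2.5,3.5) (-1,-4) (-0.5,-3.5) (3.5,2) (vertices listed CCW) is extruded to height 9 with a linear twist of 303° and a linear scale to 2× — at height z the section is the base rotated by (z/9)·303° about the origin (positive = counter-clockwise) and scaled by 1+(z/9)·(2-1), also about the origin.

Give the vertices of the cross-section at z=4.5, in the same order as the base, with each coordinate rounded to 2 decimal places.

t = z/height = 4.5/9 = 0.5
s = 1 + (scale-1)·z/height = 1 + (2-1)·4.5/9 = 1.500000
θ = twist·z/height = 303°·4.5/9 = 151.5000° = 2.644174 rad
cos θ = -0.878817, sin θ = 0.477159 (intermediates below are computed at full precision and shown rounded to 5 d.p.)
v1: (-2.5,3.5) → rotate → (0.52699,-4.26876) → ×s → (0.79048,-6.40314) → (0.79,-6.40)
v2: (-1,-4) → rotate → (2.78745,3.03811) → ×s → (4.18118,4.55716) → (4.18,4.56)
v3: (-0.5,-3.5) → rotate → (2.10946,2.83728) → ×s → (3.16420,4.25592) → (3.16,4.26)
v4: (3.5,2) → rotate → (-4.03018,-0.08758) → ×s → (-6.04527,-0.13137) → (-6.05,-0.13)

Cross-section at z=4.5: (0.79,-6.40) (4.18,4.56) (3.16,4.26) (-6.05,-0.13)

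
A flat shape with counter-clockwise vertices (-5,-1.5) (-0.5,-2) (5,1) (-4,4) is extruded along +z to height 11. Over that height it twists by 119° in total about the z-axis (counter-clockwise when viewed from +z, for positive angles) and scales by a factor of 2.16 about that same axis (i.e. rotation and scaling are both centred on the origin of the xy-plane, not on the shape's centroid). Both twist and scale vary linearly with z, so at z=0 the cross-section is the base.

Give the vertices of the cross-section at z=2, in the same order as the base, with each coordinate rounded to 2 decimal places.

Cross-section at z=2: (-4.96,-3.92) (0.33,-2.47) (5.18,3.36) (-6.29,2.72)

t = z/height = 2/11 = 0.181818
s = 1 + (scale-1)·z/height = 1 + (2.16-1)·2/11 = 1.210909
θ = twist·z/height = 119°·2/11 = 21.6364° = 0.377626 rad
cos θ = 0.929543, sin θ = 0.368715 (intermediates below are computed at full precision and shown rounded to 5 d.p.)
v1: (-5,-1.5) → rotate → (-4.09464,-3.23789) → ×s → (-4.95824,-3.92079) → (-4.96,-3.92)
v2: (-0.5,-2) → rotate → (0.27266,-2.04344) → ×s → (0.33016,-2.47442) → (0.33,-2.47)
v3: (5,1) → rotate → (4.27900,2.77312) → ×s → (5.18148,3.35799) → (5.18,3.36)
v4: (-4,4) → rotate → (-5.19303,2.24331) → ×s → (-6.28829,2.71645) → (-6.29,2.72)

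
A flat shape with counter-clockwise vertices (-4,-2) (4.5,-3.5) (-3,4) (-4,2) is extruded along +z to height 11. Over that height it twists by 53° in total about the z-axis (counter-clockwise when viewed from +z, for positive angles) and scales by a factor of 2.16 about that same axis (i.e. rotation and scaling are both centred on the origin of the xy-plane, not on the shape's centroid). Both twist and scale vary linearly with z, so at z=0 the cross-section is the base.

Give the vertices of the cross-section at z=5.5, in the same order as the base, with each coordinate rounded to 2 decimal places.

Cross-section at z=5.5: (-4.25,-5.65) (8.83,-1.78) (-7.06,3.54) (-7.07,0.01)

t = z/height = 5.5/11 = 0.5
s = 1 + (scale-1)·z/height = 1 + (2.16-1)·5.5/11 = 1.580000
θ = twist·z/height = 53°·5.5/11 = 26.5000° = 0.462512 rad
cos θ = 0.894934, sin θ = 0.446198 (intermediates below are computed at full precision and shown rounded to 5 d.p.)
v1: (-4,-2) → rotate → (-2.68734,-3.57466) → ×s → (-4.24600,-5.64796) → (-4.25,-5.65)
v2: (4.5,-3.5) → rotate → (5.58890,-1.12438) → ×s → (8.83046,-1.77652) → (8.83,-1.78)
v3: (-3,4) → rotate → (-4.46959,2.24114) → ×s → (-7.06196,3.54101) → (-7.06,3.54)
v4: (-4,2) → rotate → (-4.47213,0.00508) → ×s → (-7.06597,0.00802) → (-7.07,0.01)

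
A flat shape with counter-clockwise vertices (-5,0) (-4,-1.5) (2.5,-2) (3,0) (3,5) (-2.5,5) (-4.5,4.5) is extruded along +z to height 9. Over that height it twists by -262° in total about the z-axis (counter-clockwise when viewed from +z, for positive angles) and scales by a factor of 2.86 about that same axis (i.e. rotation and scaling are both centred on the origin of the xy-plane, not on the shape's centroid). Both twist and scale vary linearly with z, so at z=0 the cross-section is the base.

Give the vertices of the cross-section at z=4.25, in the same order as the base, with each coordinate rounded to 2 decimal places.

t = z/height = 4.25/9 = 0.472222
s = 1 + (scale-1)·z/height = 1 + (2.86-1)·4.25/9 = 1.878333
θ = twist·z/height = -262°·4.25/9 = -123.7222° = -2.159360 rad
cos θ = -0.555167, sin θ = -0.831739 (intermediates below are computed at full precision and shown rounded to 5 d.p.)
v1: (-5,0) → rotate → (2.77584,4.15869) → ×s → (5.21394,7.81141) → (5.21,7.81)
v2: (-4,-1.5) → rotate → (0.97306,4.15971) → ×s → (1.82773,7.81331) → (1.83,7.81)
v3: (2.5,-2) → rotate → (-3.05140,-0.96901) → ×s → (-5.73154,-1.82013) → (-5.73,-1.82)
v4: (3,0) → rotate → (-1.66550,-2.49522) → ×s → (-3.12837,-4.68685) → (-3.13,-4.69)
v5: (3,5) → rotate → (2.49319,-5.27105) → ×s → (4.68305,-9.90079) → (4.68,-9.90)
v6: (-2.5,5) → rotate → (5.54661,-0.69649) → ×s → (10.41839,-1.30824) → (10.42,-1.31)
v7: (-4.5,4.5) → rotate → (6.24108,1.24457) → ×s → (11.72282,2.33772) → (11.72,2.34)

Cross-section at z=4.25: (5.21,7.81) (1.83,7.81) (-5.73,-1.82) (-3.13,-4.69) (4.68,-9.90) (10.42,-1.31) (11.72,2.34)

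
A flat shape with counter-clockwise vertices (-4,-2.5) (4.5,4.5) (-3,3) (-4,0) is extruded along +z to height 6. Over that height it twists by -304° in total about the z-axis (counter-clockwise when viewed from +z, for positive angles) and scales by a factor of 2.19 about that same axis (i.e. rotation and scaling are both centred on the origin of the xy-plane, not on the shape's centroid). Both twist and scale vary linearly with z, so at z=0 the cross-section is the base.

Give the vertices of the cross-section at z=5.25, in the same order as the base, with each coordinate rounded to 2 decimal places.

t = z/height = 5.25/6 = 0.875
s = 1 + (scale-1)·z/height = 1 + (2.19-1)·5.25/6 = 2.041250
θ = twist·z/height = -304°·5.25/6 = -266.0000° = -4.642576 rad
cos θ = -0.069756, sin θ = 0.997564 (intermediates below are computed at full precision and shown rounded to 5 d.p.)
v1: (-4,-2.5) → rotate → (2.77294,-3.81587) → ×s → (5.66026,-7.78913) → (5.66,-7.79)
v2: (4.5,4.5) → rotate → (-4.80294,4.17513) → ×s → (-9.80401,8.52249) → (-9.80,8.52)
v3: (-3,3) → rotate → (-2.78342,-3.20196) → ×s → (-5.68166,-6.53600) → (-5.68,-6.54)
v4: (-4,0) → rotate → (0.27903,-3.99026) → ×s → (0.56956,-8.14511) → (0.57,-8.15)

Cross-section at z=5.25: (5.66,-7.79) (-9.80,8.52) (-5.68,-6.54) (0.57,-8.15)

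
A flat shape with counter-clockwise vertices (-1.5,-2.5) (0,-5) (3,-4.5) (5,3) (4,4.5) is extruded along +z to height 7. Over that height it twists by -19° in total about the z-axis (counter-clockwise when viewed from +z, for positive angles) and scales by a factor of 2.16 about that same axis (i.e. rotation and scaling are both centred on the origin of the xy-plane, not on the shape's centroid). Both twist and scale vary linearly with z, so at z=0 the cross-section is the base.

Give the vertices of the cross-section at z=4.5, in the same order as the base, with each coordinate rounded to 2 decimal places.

Cross-section at z=4.5: (-3.48,-3.71) (-1.85,-8.53) (3.46,-8.79) (9.64,3.27) (8.49,6.20)

t = z/height = 4.5/7 = 0.642857
s = 1 + (scale-1)·z/height = 1 + (2.16-1)·4.5/7 = 1.745714
θ = twist·z/height = -19°·4.5/7 = -12.2143° = -0.213180 rad
cos θ = 0.977363, sin θ = -0.211568 (intermediates below are computed at full precision and shown rounded to 5 d.p.)
v1: (-1.5,-2.5) → rotate → (-1.99497,-2.12606) → ×s → (-3.48264,-3.71148) → (-3.48,-3.71)
v2: (0,-5) → rotate → (-1.05784,-4.88682) → ×s → (-1.84669,-8.53098) → (-1.85,-8.53)
v3: (3,-4.5) → rotate → (1.98003,-5.03284) → ×s → (3.45657,-8.78590) → (3.46,-8.79)
v4: (5,3) → rotate → (5.52152,1.87425) → ×s → (9.63900,3.27190) → (9.64,3.27)
v5: (4,4.5) → rotate → (4.86151,3.55186) → ×s → (8.48681,6.20053) → (8.49,6.20)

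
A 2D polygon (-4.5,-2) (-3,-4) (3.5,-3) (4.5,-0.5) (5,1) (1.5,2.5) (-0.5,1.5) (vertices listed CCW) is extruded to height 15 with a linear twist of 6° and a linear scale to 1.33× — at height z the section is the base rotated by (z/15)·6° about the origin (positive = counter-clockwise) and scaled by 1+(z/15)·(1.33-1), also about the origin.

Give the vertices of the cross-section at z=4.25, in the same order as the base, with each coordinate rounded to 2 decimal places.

Cross-section at z=4.25: (-4.85,-2.33) (-3.15,-4.47) (3.92,-3.17) (4.93,-0.40) (5.43,1.26) (1.56,2.78) (-0.60,1.62)

t = z/height = 4.25/15 = 0.283333
s = 1 + (scale-1)·z/height = 1 + (1.33-1)·4.25/15 = 1.093500
θ = twist·z/height = 6°·4.25/15 = 1.7000° = 0.029671 rad
cos θ = 0.999560, sin θ = 0.029666 (intermediates below are computed at full precision and shown rounded to 5 d.p.)
v1: (-4.5,-2) → rotate → (-4.43869,-2.13262) → ×s → (-4.85370,-2.33202) → (-4.85,-2.33)
v2: (-3,-4) → rotate → (-2.88001,-4.08724) → ×s → (-3.14930,-4.46939) → (-3.15,-4.47)
v3: (3.5,-3) → rotate → (3.58746,-2.89485) → ×s → (3.92289,-3.16552) → (3.92,-3.17)
v4: (4.5,-0.5) → rotate → (4.51285,-0.36628) → ×s → (4.93480,-0.40053) → (4.93,-0.40)
v5: (5,1) → rotate → (4.96813,1.14789) → ×s → (5.43265,1.25522) → (5.43,1.26)
v6: (1.5,2.5) → rotate → (1.42517,2.54340) → ×s → (1.55843,2.78121) → (1.56,2.78)
v7: (-0.5,1.5) → rotate → (-0.54428,1.48451) → ×s → (-0.59517,1.62331) → (-0.60,1.62)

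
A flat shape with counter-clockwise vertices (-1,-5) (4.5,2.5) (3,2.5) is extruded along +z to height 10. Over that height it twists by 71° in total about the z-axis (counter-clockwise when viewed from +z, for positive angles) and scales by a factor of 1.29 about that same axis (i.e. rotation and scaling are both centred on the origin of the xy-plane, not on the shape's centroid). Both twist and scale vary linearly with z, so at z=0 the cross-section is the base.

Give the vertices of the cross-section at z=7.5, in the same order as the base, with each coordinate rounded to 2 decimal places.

t = z/height = 7.5/10 = 0.75
s = 1 + (scale-1)·z/height = 1 + (1.29-1)·7.5/10 = 1.217500
θ = twist·z/height = 71°·7.5/10 = 53.2500° = 0.929388 rad
cos θ = 0.598325, sin θ = 0.801254 (intermediates below are computed at full precision and shown rounded to 5 d.p.)
v1: (-1,-5) → rotate → (3.40794,-3.79288) → ×s → (4.14917,-4.61783) → (4.15,-4.62)
v2: (4.5,2.5) → rotate → (0.68933,5.10145) → ×s → (0.83925,6.21102) → (0.84,6.21)
v3: (3,2.5) → rotate → (-0.20816,3.89957) → ×s → (-0.25344,4.74773) → (-0.25,4.75)

Cross-section at z=7.5: (4.15,-4.62) (0.84,6.21) (-0.25,4.75)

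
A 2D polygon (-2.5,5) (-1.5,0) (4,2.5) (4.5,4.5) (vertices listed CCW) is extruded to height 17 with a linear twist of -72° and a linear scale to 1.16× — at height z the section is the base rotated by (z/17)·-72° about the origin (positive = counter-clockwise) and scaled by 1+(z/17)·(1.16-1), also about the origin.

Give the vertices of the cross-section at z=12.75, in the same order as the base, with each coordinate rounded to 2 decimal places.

t = z/height = 12.75/17 = 0.75
s = 1 + (scale-1)·z/height = 1 + (1.16-1)·12.75/17 = 1.120000
θ = twist·z/height = -72°·12.75/17 = -54.0000° = -0.942478 rad
cos θ = 0.587785, sin θ = -0.809017 (intermediates below are computed at full precision and shown rounded to 5 d.p.)
v1: (-2.5,5) → rotate → (2.57562,4.96147) → ×s → (2.88470,5.55684) → (2.88,5.56)
v2: (-1.5,0) → rotate → (-0.88168,1.21353) → ×s → (-0.98748,1.35915) → (-0.99,1.36)
v3: (4,2.5) → rotate → (4.37368,-1.76660) → ×s → (4.89853,-1.97860) → (4.90,-1.98)
v4: (4.5,4.5) → rotate → (6.28561,-0.99554) → ×s → (7.03988,-1.11501) → (7.04,-1.12)

Cross-section at z=12.75: (2.88,5.56) (-0.99,1.36) (4.90,-1.98) (7.04,-1.12)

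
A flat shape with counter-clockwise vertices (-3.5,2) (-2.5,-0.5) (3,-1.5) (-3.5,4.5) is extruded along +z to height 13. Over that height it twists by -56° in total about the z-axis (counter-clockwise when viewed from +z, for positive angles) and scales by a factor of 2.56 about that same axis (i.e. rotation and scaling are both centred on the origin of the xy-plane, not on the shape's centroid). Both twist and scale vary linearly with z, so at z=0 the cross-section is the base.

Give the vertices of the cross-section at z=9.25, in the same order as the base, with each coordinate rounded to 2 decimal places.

t = z/height = 9.25/13 = 0.711538
s = 1 + (scale-1)·z/height = 1 + (2.56-1)·9.25/13 = 2.110000
θ = twist·z/height = -56°·9.25/13 = -39.8462° = -0.695447 rad
cos θ = 0.767768, sin θ = -0.640728 (intermediates below are computed at full precision and shown rounded to 5 d.p.)
v1: (-3.5,2) → rotate → (-1.40573,3.77808) → ×s → (-2.96609,7.97176) → (-2.97,7.97)
v2: (-2.5,-0.5) → rotate → (-2.23978,1.21794) → ×s → (-4.72594,2.56985) → (-4.73,2.57)
v3: (3,-1.5) → rotate → (1.34221,-3.07384) → ×s → (2.83206,-6.48580) → (2.83,-6.49)
v4: (-3.5,4.5) → rotate → (0.19609,5.69750) → ×s → (0.41375,12.02173) → (0.41,12.02)

Cross-section at z=9.25: (-2.97,7.97) (-4.73,2.57) (2.83,-6.49) (0.41,12.02)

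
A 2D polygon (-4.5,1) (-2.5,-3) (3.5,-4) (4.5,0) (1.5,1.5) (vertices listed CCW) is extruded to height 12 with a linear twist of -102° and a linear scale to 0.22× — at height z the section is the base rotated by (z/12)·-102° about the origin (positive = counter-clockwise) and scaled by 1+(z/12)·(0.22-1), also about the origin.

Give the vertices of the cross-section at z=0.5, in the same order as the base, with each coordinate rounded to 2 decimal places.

t = z/height = 0.5/12 = 0.0416667
s = 1 + (scale-1)·z/height = 1 + (0.22-1)·0.5/12 = 0.967500
θ = twist·z/height = -102°·0.5/12 = -4.2500° = -0.074176 rad
cos θ = 0.997250, sin θ = -0.074108 (intermediates below are computed at full precision and shown rounded to 5 d.p.)
v1: (-4.5,1) → rotate → (-4.41352,1.33074) → ×s → (-4.27008,1.28749) → (-4.27,1.29)
v2: (-2.5,-3) → rotate → (-2.71545,-2.80648) → ×s → (-2.62720,-2.71527) → (-2.63,-2.72)
v3: (3.5,-4) → rotate → (3.19394,-4.24838) → ×s → (3.09014,-4.11031) → (3.09,-4.11)
v4: (4.5,0) → rotate → (4.48763,-0.33349) → ×s → (4.34178,-0.32265) → (4.34,-0.32)
v5: (1.5,1.5) → rotate → (1.60704,1.38471) → ×s → (1.55481,1.33971) → (1.55,1.34)

Cross-section at z=0.5: (-4.27,1.29) (-2.63,-2.72) (3.09,-4.11) (4.34,-0.32) (1.55,1.34)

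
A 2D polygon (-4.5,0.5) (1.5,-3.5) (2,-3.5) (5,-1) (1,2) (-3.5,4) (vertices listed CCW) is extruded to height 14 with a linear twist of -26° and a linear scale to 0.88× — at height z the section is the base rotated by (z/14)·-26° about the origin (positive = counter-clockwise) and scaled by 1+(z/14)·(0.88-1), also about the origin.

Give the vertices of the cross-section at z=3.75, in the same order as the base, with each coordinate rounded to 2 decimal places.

Cross-section at z=3.75: (-4.26,1.01) (1.03,-3.54) (1.51,-3.60) (4.69,-1.55) (1.20,1.80) (-2.89,4.25)

t = z/height = 3.75/14 = 0.267857
s = 1 + (scale-1)·z/height = 1 + (0.88-1)·3.75/14 = 0.967857
θ = twist·z/height = -26°·3.75/14 = -6.9643° = -0.121550 rad
cos θ = 0.992622, sin θ = -0.121251 (intermediates below are computed at full precision and shown rounded to 5 d.p.)
v1: (-4.5,0.5) → rotate → (-4.40617,1.04194) → ×s → (-4.26455,1.00845) → (-4.26,1.01)
v2: (1.5,-3.5) → rotate → (1.06456,-3.65605) → ×s → (1.03034,-3.53854) → (1.03,-3.54)
v3: (2,-3.5) → rotate → (1.56087,-3.71668) → ×s → (1.51070,-3.59721) → (1.51,-3.60)
v4: (5,-1) → rotate → (4.84186,-1.59888) → ×s → (4.68623,-1.54748) → (4.69,-1.55)
v5: (1,2) → rotate → (1.23512,1.86399) → ×s → (1.19542,1.80408) → (1.20,1.80)
v6: (-3.5,4) → rotate → (-2.98917,4.39486) → ×s → (-2.89309,4.25360) → (-2.89,4.25)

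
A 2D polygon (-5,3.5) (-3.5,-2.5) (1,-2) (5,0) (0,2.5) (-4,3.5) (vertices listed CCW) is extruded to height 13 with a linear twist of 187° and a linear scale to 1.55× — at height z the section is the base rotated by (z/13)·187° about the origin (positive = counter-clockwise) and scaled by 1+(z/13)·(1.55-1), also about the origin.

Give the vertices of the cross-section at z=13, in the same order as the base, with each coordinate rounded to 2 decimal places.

t = z/height = 13/13 = 1
s = 1 + (scale-1)·z/height = 1 + (1.55-1)·13/13 = 1.550000
θ = twist·z/height = 187°·13/13 = 187.0000° = 3.263766 rad
cos θ = -0.992546, sin θ = -0.121869 (intermediates below are computed at full precision and shown rounded to 5 d.p.)
v1: (-5,3.5) → rotate → (5.38927,-2.86456) → ×s → (8.35337,-4.44008) → (8.35,-4.44)
v2: (-3.5,-2.5) → rotate → (3.16924,2.90791) → ×s → (4.91232,4.50726) → (4.91,4.51)
v3: (1,-2) → rotate → (-1.23628,1.86322) → ×s → (-1.91624,2.88800) → (-1.92,2.89)
v4: (5,0) → rotate → (-4.96273,-0.60935) → ×s → (-7.69223,-0.94449) → (-7.69,-0.94)
v5: (0,2.5) → rotate → (0.30467,-2.48137) → ×s → (0.47224,-3.84612) → (0.47,-3.85)
v6: (-4,3.5) → rotate → (4.39673,-2.98643) → ×s → (6.81493,-4.62897) → (6.81,-4.63)

Cross-section at z=13: (8.35,-4.44) (4.91,4.51) (-1.92,2.89) (-7.69,-0.94) (0.47,-3.85) (6.81,-4.63)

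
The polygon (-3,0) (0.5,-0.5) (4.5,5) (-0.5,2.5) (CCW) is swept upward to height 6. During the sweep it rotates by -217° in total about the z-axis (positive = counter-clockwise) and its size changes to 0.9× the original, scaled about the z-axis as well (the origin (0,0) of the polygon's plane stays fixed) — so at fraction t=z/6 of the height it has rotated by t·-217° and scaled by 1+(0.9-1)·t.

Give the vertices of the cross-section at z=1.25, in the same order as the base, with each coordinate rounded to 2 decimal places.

Cross-section at z=1.25: (-2.07,2.08) (0.00,-0.69) (6.58,0.32) (1.39,2.07)

t = z/height = 1.25/6 = 0.208333
s = 1 + (scale-1)·z/height = 1 + (0.9-1)·1.25/6 = 0.979167
θ = twist·z/height = -217°·1.25/6 = -45.2083° = -0.789034 rad
cos θ = 0.704531, sin θ = -0.709673 (intermediates below are computed at full precision and shown rounded to 5 d.p.)
v1: (-3,0) → rotate → (-2.11359,2.12902) → ×s → (-2.06956,2.08467) → (-2.07,2.08)
v2: (0.5,-0.5) → rotate → (-0.00257,-0.70710) → ×s → (-0.00252,-0.69237) → (0.00,-0.69)
v3: (4.5,5) → rotate → (6.71876,0.32913) → ×s → (6.57878,0.32227) → (6.58,0.32)
v4: (-0.5,2.5) → rotate → (1.42192,2.11616) → ×s → (1.39229,2.07208) → (1.39,2.07)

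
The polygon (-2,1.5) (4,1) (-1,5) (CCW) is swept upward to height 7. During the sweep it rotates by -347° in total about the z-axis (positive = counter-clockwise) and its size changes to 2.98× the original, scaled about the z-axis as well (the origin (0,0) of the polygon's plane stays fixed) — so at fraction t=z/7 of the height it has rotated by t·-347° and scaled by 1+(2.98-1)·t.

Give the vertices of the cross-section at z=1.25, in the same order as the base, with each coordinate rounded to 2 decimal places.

Cross-section at z=1.25: (0.52,3.34) (3.74,-4.14) (5.34,4.38)

t = z/height = 1.25/7 = 0.178571
s = 1 + (scale-1)·z/height = 1 + (2.98-1)·1.25/7 = 1.353571
θ = twist·z/height = -347°·1.25/7 = -61.9643° = -1.081481 rad
cos θ = 0.470022, sin θ = -0.882655 (intermediates below are computed at full precision and shown rounded to 5 d.p.)
v1: (-2,1.5) → rotate → (0.38394,2.47034) → ×s → (0.51969,3.34378) → (0.52,3.34)
v2: (4,1) → rotate → (2.76274,-3.06060) → ×s → (3.73957,-4.14274) → (3.74,-4.14)
v3: (-1,5) → rotate → (3.94325,3.23276) → ×s → (5.33747,4.37578) → (5.34,4.38)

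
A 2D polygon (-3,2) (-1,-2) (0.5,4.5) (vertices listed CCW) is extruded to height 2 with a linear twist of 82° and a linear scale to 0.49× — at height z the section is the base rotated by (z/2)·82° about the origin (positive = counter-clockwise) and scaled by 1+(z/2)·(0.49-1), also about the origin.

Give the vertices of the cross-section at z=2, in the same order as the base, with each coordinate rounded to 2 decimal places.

Cross-section at z=2: (-1.18,-1.32) (0.90,-0.62) (-2.15,0.55)

t = z/height = 2/2 = 1
s = 1 + (scale-1)·z/height = 1 + (0.49-1)·2/2 = 0.490000
θ = twist·z/height = 82°·2/2 = 82.0000° = 1.431170 rad
cos θ = 0.139173, sin θ = 0.990268 (intermediates below are computed at full precision and shown rounded to 5 d.p.)
v1: (-3,2) → rotate → (-2.39806,-2.69246) → ×s → (-1.17505,-1.31930) → (-1.18,-1.32)
v2: (-1,-2) → rotate → (1.84136,-1.26861) → ×s → (0.90227,-0.62162) → (0.90,-0.62)
v3: (0.5,4.5) → rotate → (-4.38662,1.12141) → ×s → (-2.14944,0.54949) → (-2.15,0.55)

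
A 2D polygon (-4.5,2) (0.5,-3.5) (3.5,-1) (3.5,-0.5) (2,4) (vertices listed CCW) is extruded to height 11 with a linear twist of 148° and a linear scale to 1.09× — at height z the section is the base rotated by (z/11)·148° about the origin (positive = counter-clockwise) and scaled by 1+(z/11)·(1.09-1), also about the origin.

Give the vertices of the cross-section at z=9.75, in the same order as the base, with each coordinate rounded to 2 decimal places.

t = z/height = 9.75/11 = 0.886364
s = 1 + (scale-1)·z/height = 1 + (1.09-1)·9.75/11 = 1.079773
θ = twist·z/height = 148°·9.75/11 = 131.1818° = 2.289555 rad
cos θ = -0.658451, sin θ = 0.752624 (intermediates below are computed at full precision and shown rounded to 5 d.p.)
v1: (-4.5,2) → rotate → (1.45778,-4.70371) → ×s → (1.57407,-5.07894) → (1.57,-5.08)
v2: (0.5,-3.5) → rotate → (2.30496,2.68089) → ×s → (2.48883,2.89475) → (2.49,2.89)
v3: (3.5,-1) → rotate → (-1.55195,3.29263) → ×s → (-1.67576,3.55530) → (-1.68,3.56)
v4: (3.5,-0.5) → rotate → (-1.92827,2.96341) → ×s → (-2.08209,3.19981) → (-2.08,3.20)
v5: (2,4) → rotate → (-4.32740,-1.12855) → ×s → (-4.67261,-1.21858) → (-4.67,-1.22)

Cross-section at z=9.75: (1.57,-5.08) (2.49,2.89) (-1.68,3.56) (-2.08,3.20) (-4.67,-1.22)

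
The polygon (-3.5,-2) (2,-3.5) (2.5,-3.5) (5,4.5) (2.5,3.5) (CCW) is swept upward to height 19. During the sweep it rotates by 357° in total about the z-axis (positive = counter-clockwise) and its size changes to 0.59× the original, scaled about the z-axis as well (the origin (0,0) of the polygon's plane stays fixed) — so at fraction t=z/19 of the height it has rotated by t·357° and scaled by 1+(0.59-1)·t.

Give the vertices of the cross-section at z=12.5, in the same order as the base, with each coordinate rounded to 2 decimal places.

t = z/height = 12.5/19 = 0.657895
s = 1 + (scale-1)·z/height = 1 + (0.59-1)·12.5/19 = 0.730263
θ = twist·z/height = 357°·12.5/19 = 234.8684° = 4.099227 rad
cos θ = -0.575456, sin θ = -0.817833 (intermediates below are computed at full precision and shown rounded to 5 d.p.)
v1: (-3.5,-2) → rotate → (0.37843,4.01333) → ×s → (0.27635,2.93078) → (0.28,2.93)
v2: (2,-3.5) → rotate → (-4.01333,0.37843) → ×s → (-2.93078,0.27635) → (-2.93,0.28)
v3: (2.5,-3.5) → rotate → (-4.30105,-0.03049) → ×s → (-3.14090,-0.02226) → (-3.14,-0.02)
v4: (5,4.5) → rotate → (0.80297,-6.67872) → ×s → (0.58638,-4.87722) → (0.59,-4.88)
v5: (2.5,3.5) → rotate → (1.42377,-4.05868) → ×s → (1.03973,-2.96390) → (1.04,-2.96)

Cross-section at z=12.5: (0.28,2.93) (-2.93,0.28) (-3.14,-0.02) (0.59,-4.88) (1.04,-2.96)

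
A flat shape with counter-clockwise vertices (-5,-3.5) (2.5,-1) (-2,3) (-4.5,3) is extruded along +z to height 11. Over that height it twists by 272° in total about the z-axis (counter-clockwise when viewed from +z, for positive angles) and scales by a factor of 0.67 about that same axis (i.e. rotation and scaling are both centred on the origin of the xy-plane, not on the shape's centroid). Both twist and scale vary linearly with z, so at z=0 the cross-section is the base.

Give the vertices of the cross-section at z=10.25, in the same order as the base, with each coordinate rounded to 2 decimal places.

t = z/height = 10.25/11 = 0.931818
s = 1 + (scale-1)·z/height = 1 + (0.67-1)·10.25/11 = 0.692500
θ = twist·z/height = 272°·10.25/11 = 253.4545° = 4.423616 rad
cos θ = -0.284776, sin θ = -0.958594 (intermediates below are computed at full precision and shown rounded to 5 d.p.)
v1: (-5,-3.5) → rotate → (-1.93120,5.78969) → ×s → (-1.33736,4.00936) → (-1.34,4.01)
v2: (2.5,-1) → rotate → (-1.67053,-2.11171) → ×s → (-1.15684,-1.46236) → (-1.16,-1.46)
v3: (-2,3) → rotate → (3.44533,1.06286) → ×s → (2.38589,0.73603) → (2.39,0.74)
v4: (-4.5,3) → rotate → (4.15727,3.45935) → ×s → (2.87891,2.39560) → (2.88,2.40)

Cross-section at z=10.25: (-1.34,4.01) (-1.16,-1.46) (2.39,0.74) (2.88,2.40)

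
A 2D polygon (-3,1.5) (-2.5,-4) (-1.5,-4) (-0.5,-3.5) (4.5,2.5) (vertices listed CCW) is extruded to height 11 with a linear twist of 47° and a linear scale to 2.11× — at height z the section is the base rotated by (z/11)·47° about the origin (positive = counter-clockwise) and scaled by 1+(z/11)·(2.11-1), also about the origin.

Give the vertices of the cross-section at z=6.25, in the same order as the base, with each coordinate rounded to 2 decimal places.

Cross-section at z=6.25: (-5.47,-0.01) (-0.71,-7.66) (0.75,-6.93) (1.84,-5.47) (4.72,6.94)

t = z/height = 6.25/11 = 0.568182
s = 1 + (scale-1)·z/height = 1 + (2.11-1)·6.25/11 = 1.630682
θ = twist·z/height = 47°·6.25/11 = 26.7045° = 0.466082 rad
cos θ = 0.893336, sin θ = 0.449390 (intermediates below are computed at full precision and shown rounded to 5 d.p.)
v1: (-3,1.5) → rotate → (-3.35409,-0.00817) → ×s → (-5.46946,-0.01332) → (-5.47,-0.01)
v2: (-2.5,-4) → rotate → (-0.43578,-4.69682) → ×s → (-0.71062,-7.65902) → (-0.71,-7.66)
v3: (-1.5,-4) → rotate → (0.45756,-4.24743) → ×s → (0.74613,-6.92620) → (0.75,-6.93)
v4: (-0.5,-3.5) → rotate → (1.12620,-3.35137) → ×s → (1.83647,-5.46502) → (1.84,-5.47)
v5: (4.5,2.5) → rotate → (2.89654,4.25559) → ×s → (4.72333,6.93952) → (4.72,6.94)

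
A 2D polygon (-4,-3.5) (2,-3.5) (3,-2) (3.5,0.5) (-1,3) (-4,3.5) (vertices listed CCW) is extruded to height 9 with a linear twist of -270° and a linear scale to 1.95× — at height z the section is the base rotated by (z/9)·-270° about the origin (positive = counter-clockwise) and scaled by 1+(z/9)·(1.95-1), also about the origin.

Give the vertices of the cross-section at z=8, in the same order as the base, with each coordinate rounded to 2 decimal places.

t = z/height = 8/9 = 0.888889
s = 1 + (scale-1)·z/height = 1 + (1.95-1)·8/9 = 1.844444
θ = twist·z/height = -270°·8/9 = -240.0000° = -4.188790 rad
cos θ = -0.500000, sin θ = 0.866025 (intermediates below are computed at full precision and shown rounded to 5 d.p.)
v1: (-4,-3.5) → rotate → (5.03109,-1.71410) → ×s → (9.27956,-3.16157) → (9.28,-3.16)
v2: (2,-3.5) → rotate → (2.03109,3.48205) → ×s → (3.74623,6.42245) → (3.75,6.42)
v3: (3,-2) → rotate → (0.23205,3.59808) → ×s → (0.42800,6.63645) → (0.43,6.64)
v4: (3.5,0.5) → rotate → (-2.18301,2.78109) → ×s → (-4.02645,5.12956) → (-4.03,5.13)
v5: (-1,3) → rotate → (-2.09808,-2.36603) → ×s → (-3.86979,-4.36400) → (-3.87,-4.36)
v6: (-4,3.5) → rotate → (-1.03109,-5.21410) → ×s → (-1.90179,-9.61712) → (-1.90,-9.62)

Cross-section at z=8: (9.28,-3.16) (3.75,6.42) (0.43,6.64) (-4.03,5.13) (-3.87,-4.36) (-1.90,-9.62)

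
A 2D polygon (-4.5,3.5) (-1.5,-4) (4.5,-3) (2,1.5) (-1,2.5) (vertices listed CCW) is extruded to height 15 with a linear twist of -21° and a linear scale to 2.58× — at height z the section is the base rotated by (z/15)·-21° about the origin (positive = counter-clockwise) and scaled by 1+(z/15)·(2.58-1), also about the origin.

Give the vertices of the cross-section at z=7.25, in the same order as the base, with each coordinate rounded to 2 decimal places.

t = z/height = 7.25/15 = 0.483333
s = 1 + (scale-1)·z/height = 1 + (2.58-1)·7.25/15 = 1.763667
θ = twist·z/height = -21°·7.25/15 = -10.1500° = -0.177151 rad
cos θ = 0.984350, sin θ = -0.176226 (intermediates below are computed at full precision and shown rounded to 5 d.p.)
v1: (-4.5,3.5) → rotate → (-3.81278,4.23824) → ×s → (-6.72448,7.47484) → (-6.72,7.47)
v2: (-1.5,-4) → rotate → (-2.18143,-3.67306) → ×s → (-3.84731,-6.47805) → (-3.85,-6.48)
v3: (4.5,-3) → rotate → (3.90090,-3.74607) → ×s → (6.87988,-6.60681) → (6.88,-6.61)
v4: (2,1.5) → rotate → (2.23304,1.12407) → ×s → (3.93834,1.98249) → (3.94,1.98)
v5: (-1,2.5) → rotate → (-0.54379,2.63710) → ×s → (-0.95906,4.65097) → (-0.96,4.65)

Cross-section at z=7.25: (-6.72,7.47) (-3.85,-6.48) (6.88,-6.61) (3.94,1.98) (-0.96,4.65)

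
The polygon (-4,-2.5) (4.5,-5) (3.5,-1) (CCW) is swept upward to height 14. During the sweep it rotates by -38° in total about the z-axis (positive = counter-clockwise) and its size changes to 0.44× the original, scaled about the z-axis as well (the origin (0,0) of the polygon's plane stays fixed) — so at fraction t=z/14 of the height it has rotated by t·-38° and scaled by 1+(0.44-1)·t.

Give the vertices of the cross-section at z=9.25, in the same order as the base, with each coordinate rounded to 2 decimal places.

t = z/height = 9.25/14 = 0.660714
s = 1 + (scale-1)·z/height = 1 + (0.44-1)·9.25/14 = 0.630000
θ = twist·z/height = -38°·9.25/14 = -25.1071° = -0.438202 rad
cos θ = 0.905516, sin θ = -0.424312 (intermediates below are computed at full precision and shown rounded to 5 d.p.)
v1: (-4,-2.5) → rotate → (-4.68284,-0.56654) → ×s → (-2.95019,-0.35692) → (-2.95,-0.36)
v2: (4.5,-5) → rotate → (1.95326,-6.43698) → ×s → (1.23055,-4.05530) → (1.23,-4.06)
v3: (3.5,-1) → rotate → (2.74499,-2.39061) → ×s → (1.72935,-1.50608) → (1.73,-1.51)

Cross-section at z=9.25: (-2.95,-0.36) (1.23,-4.06) (1.73,-1.51)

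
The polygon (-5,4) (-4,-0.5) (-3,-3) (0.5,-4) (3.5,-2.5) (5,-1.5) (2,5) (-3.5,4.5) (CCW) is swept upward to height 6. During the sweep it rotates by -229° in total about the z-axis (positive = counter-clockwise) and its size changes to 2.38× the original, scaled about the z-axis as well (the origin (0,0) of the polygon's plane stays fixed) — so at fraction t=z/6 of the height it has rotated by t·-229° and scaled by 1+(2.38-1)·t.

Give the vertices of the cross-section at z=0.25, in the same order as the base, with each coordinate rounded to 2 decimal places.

Cross-section at z=0.25: (-4.51,5.05) (-4.26,0.18) (-3.65,-2.60) (-0.18,-4.26) (3.21,-3.22) (4.95,-2.44) (2.96,4.86) (-2.86,5.31)

t = z/height = 0.25/6 = 0.0416667
s = 1 + (scale-1)·z/height = 1 + (2.38-1)·0.25/6 = 1.057500
θ = twist·z/height = -229°·0.25/6 = -9.5417° = -0.166533 rad
cos θ = 0.986165, sin θ = -0.165765 (intermediates below are computed at full precision and shown rounded to 5 d.p.)
v1: (-5,4) → rotate → (-4.26777,4.77349) → ×s → (-4.51316,5.04796) → (-4.51,5.05)
v2: (-4,-0.5) → rotate → (-4.02754,0.16998) → ×s → (-4.25913,0.17975) → (-4.26,0.18)
v3: (-3,-3) → rotate → (-3.45579,-2.46120) → ×s → (-3.65450,-2.60272) → (-3.65,-2.60)
v4: (0.5,-4) → rotate → (-0.16998,-4.02754) → ×s → (-0.17975,-4.25913) → (-0.18,-4.26)
v5: (3.5,-2.5) → rotate → (3.03717,-3.04559) → ×s → (3.21180,-3.22071) → (3.21,-3.22)
v6: (5,-1.5) → rotate → (4.68218,-2.30807) → ×s → (4.95140,-2.44079) → (4.95,-2.44)
v7: (2,5) → rotate → (2.80115,4.59930) → ×s → (2.96222,4.86376) → (2.96,4.86)
v8: (-3.5,4.5) → rotate → (-2.70564,5.01792) → ×s → (-2.86121,5.30645) → (-2.86,5.31)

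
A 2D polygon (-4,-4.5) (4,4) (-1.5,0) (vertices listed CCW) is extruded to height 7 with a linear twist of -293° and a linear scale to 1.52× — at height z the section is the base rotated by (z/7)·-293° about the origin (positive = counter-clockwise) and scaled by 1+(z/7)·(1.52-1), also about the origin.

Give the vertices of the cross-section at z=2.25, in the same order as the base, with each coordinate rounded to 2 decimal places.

t = z/height = 2.25/7 = 0.321429
s = 1 + (scale-1)·z/height = 1 + (1.52-1)·2.25/7 = 1.167143
θ = twist·z/height = -293°·2.25/7 = -94.1786° = -1.643726 rad
cos θ = -0.072865, sin θ = -0.997342 (intermediates below are computed at full precision and shown rounded to 5 d.p.)
v1: (-4,-4.5) → rotate → (-4.19658,4.31726) → ×s → (-4.89801,5.03886) → (-4.90,5.04)
v2: (4,4) → rotate → (3.69791,-4.28083) → ×s → (4.31599,-4.99634) → (4.32,-5.00)
v3: (-1.5,0) → rotate → (0.10930,1.49601) → ×s → (0.12757,1.74606) → (0.13,1.75)

Cross-section at z=2.25: (-4.90,5.04) (4.32,-5.00) (0.13,1.75)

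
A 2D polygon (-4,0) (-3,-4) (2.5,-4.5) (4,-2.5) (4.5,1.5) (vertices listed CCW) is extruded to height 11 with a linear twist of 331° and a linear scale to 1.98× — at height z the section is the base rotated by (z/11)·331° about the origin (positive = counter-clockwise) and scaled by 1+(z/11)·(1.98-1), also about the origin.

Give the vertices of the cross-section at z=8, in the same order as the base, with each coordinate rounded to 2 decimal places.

Cross-section at z=8: (3.35,5.98) (-3.46,7.83) (-8.82,0.03) (-7.08,-3.88) (-1.53,-7.98)

t = z/height = 8/11 = 0.727273
s = 1 + (scale-1)·z/height = 1 + (1.98-1)·8/11 = 1.712727
θ = twist·z/height = 331°·8/11 = 240.7273° = 4.201484 rad
cos θ = -0.488967, sin θ = -0.872302 (intermediates below are computed at full precision and shown rounded to 5 d.p.)
v1: (-4,0) → rotate → (1.95587,3.48921) → ×s → (3.34987,5.97606) → (3.35,5.98)
v2: (-3,-4) → rotate → (-2.02231,4.57278) → ×s → (-3.46366,7.83192) → (-3.46,7.83)
v3: (2.5,-4.5) → rotate → (-5.14778,0.01960) → ×s → (-8.81674,0.03357) → (-8.82,0.03)
v4: (4,-2.5) → rotate → (-4.13662,-2.26679) → ×s → (-7.08491,-3.88239) → (-7.08,-3.88)
v5: (4.5,1.5) → rotate → (-0.89190,-4.65881) → ×s → (-1.52758,-7.97927) → (-1.53,-7.98)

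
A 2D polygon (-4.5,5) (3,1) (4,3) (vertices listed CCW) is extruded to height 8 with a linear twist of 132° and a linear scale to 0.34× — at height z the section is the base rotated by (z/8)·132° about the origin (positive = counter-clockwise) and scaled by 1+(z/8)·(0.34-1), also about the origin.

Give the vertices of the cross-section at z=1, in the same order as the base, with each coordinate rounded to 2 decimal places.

t = z/height = 1/8 = 0.125
s = 1 + (scale-1)·z/height = 1 + (0.34-1)·1/8 = 0.917500
θ = twist·z/height = 132°·1/8 = 16.5000° = 0.287979 rad
cos θ = 0.958820, sin θ = 0.284015 (intermediates below are computed at full precision and shown rounded to 5 d.p.)
v1: (-4.5,5) → rotate → (-5.73477,3.51603) → ×s → (-5.26165,3.22596) → (-5.26,3.23)
v2: (3,1) → rotate → (2.59244,1.81087) → ×s → (2.37857,1.66147) → (2.38,1.66)
v3: (4,3) → rotate → (2.98323,4.01252) → ×s → (2.73712,3.68149) → (2.74,3.68)

Cross-section at z=1: (-5.26,3.23) (2.38,1.66) (2.74,3.68)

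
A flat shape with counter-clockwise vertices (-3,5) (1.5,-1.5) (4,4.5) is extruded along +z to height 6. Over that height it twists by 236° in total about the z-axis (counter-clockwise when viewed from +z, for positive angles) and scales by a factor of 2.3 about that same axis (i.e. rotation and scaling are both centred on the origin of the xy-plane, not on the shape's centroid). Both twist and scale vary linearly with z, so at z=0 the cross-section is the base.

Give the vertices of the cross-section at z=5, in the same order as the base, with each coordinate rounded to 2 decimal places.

Cross-section at z=5: (8.97,-8.19) (-3.89,2.10) (-5.29,-11.37)

t = z/height = 5/6 = 0.833333
s = 1 + (scale-1)·z/height = 1 + (2.3-1)·5/6 = 2.083333
θ = twist·z/height = 236°·5/6 = 196.6667° = 3.432481 rad
cos θ = -0.957990, sin θ = -0.286803 (intermediates below are computed at full precision and shown rounded to 5 d.p.)
v1: (-3,5) → rotate → (4.30798,-3.92954) → ×s → (8.97497,-8.18654) → (8.97,-8.19)
v2: (1.5,-1.5) → rotate → (-1.86719,1.00678) → ×s → (-3.88998,2.09746) → (-3.89,2.10)
v3: (4,4.5) → rotate → (-2.54134,-5.45817) → ×s → (-5.29447,-11.37118) → (-5.29,-11.37)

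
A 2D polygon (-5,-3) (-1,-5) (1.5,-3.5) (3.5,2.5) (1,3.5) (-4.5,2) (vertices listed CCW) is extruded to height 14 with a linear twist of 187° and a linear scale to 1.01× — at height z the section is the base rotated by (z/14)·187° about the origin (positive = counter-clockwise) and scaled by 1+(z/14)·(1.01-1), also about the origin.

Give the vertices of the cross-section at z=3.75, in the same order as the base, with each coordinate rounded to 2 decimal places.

t = z/height = 3.75/14 = 0.267857
s = 1 + (scale-1)·z/height = 1 + (1.01-1)·3.75/14 = 1.002679
θ = twist·z/height = 187°·3.75/14 = 50.0893° = 0.874223 rad
cos θ = 0.641593, sin θ = 0.767045 (intermediates below are computed at full precision and shown rounded to 5 d.p.)
v1: (-5,-3) → rotate → (-0.90683,-5.76001) → ×s → (-0.90926,-5.77543) → (-0.91,-5.78)
v2: (-1,-5) → rotate → (3.19363,-3.97501) → ×s → (3.20219,-3.98566) → (3.20,-3.99)
v3: (1.5,-3.5) → rotate → (3.64705,-1.09501) → ×s → (3.65682,-1.09794) → (3.66,-1.10)
v4: (3.5,2.5) → rotate → (0.32796,4.28864) → ×s → (0.32884,4.30013) → (0.33,4.30)
v5: (1,3.5) → rotate → (-2.04307,3.01262) → ×s → (-2.04854,3.02069) → (-2.05,3.02)
v6: (-4.5,2) → rotate → (-4.42126,-2.16852) → ×s → (-4.43310,-2.17433) → (-4.43,-2.17)

Cross-section at z=3.75: (-0.91,-5.78) (3.20,-3.99) (3.66,-1.10) (0.33,4.30) (-2.05,3.02) (-4.43,-2.17)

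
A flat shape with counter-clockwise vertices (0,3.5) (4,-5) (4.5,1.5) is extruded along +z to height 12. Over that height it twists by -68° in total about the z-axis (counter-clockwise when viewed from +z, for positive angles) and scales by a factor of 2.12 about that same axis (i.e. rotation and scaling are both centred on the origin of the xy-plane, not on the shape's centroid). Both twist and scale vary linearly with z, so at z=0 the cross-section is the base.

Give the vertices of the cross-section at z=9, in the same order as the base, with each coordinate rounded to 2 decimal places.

Cross-section at z=9: (5.00,4.05) (-2.52,-11.51) (7.36,-4.70)

t = z/height = 9/12 = 0.75
s = 1 + (scale-1)·z/height = 1 + (2.12-1)·9/12 = 1.840000
θ = twist·z/height = -68°·9/12 = -51.0000° = -0.890118 rad
cos θ = 0.629320, sin θ = -0.777146 (intermediates below are computed at full precision and shown rounded to 5 d.p.)
v1: (0,3.5) → rotate → (2.72001,2.20262) → ×s → (5.00482,4.05282) → (5.00,4.05)
v2: (4,-5) → rotate → (-1.36845,-6.25519) → ×s → (-2.51794,-11.50954) → (-2.52,-11.51)
v3: (4.5,1.5) → rotate → (3.99766,-2.55318) → ×s → (7.35570,-4.69784) → (7.36,-4.70)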